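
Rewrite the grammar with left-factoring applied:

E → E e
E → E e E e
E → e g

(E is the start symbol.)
Left-factoring transforms A → αβ₁ | αβ₂ into A → αA' and A' → β₁ | β₂
(α is the longest common prefix among the alternatives). Repeat until
no nonterminal has two alternatives with a common prefix.

Round 1: E has alternatives sharing prefix 'E e'. Introduce E': E → E e E'
  Add: E' → ε
  Add: E' → E e

No remaining common prefixes — done.

Resulting grammar:
E → E e E'
E' → ε
E' → E e
E → e g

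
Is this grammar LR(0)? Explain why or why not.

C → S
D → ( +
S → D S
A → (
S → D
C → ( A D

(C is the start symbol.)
No. Shift-reduce conflict between [S → D .] and [D → . ( +]

Augment with C' → C and build the canonical LR(0) collection (I0 = CLOSURE({[C' → . C]}), then GOTO on every symbol after a dot until no new states appear). It has 11 states:
  I0: { [C → . ( A D], [C → . S], [C' → . C], [D → . ( +], [S → . D S], [S → . D] }  — shift
  I1: { [A → . (], [C → ( . A D], [D → ( . +] }  — shift
  I2: { [C' → C .] }  — accept
  I3: { [D → . ( +], [S → . D S], [S → . D], [S → D . S], [S → D .] }  — shift, reduce
  I4: { [C → S .] }  — reduce
  I5: { [D → ( . +] }  — shift
  I6: { [S → D S .] }  — reduce
  I7: { [D → ( + .] }  — reduce
  I8: { [A → ( .] }  — reduce
  I9: { [C → ( A . D], [D → . ( +] }  — shift
  I10: { [C → ( A D .] }  — reduce

Conflict in state I3:
  Shift-reduce conflict between [S → D .] and [D → . ( +]
So the grammar is NOT LR(0).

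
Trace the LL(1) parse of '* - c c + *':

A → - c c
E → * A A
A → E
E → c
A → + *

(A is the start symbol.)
LL(1) parsing maintains a stack (initially the start symbol over $) and the input. At each step: if the stack top is a terminal, match it against the current input token; if it is a non-terminal N, replace it with the RHS of M[N, lookahead] (the unique production whose predict set contains the lookahead).

Stack is shown with the top on the left.

Stack      Input          Action
--------------------------------
A $        * - c c + * $  output A → E
E $        * - c c + * $  output E → * A A
* A A $    * - c c + * $  match '*'
A A $      - c c + * $    output A → - c c
- c c A $  - c c + * $    match '-'
c c A $    c c + * $      match 'c'
c A $      c + * $        match 'c'
A $        + * $          output A → + *
+ * $      + * $          match '+'
* $        * $            match '*'
$          $              accept

The string is accepted.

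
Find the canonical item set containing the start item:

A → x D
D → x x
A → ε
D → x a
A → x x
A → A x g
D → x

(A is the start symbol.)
First, augment the grammar with A' → A
I₀ = CLOSURE({ [A' → . A] }):
  [A' → . A] has the dot before A: add [A → . x D], [A → .], [A → . x x], [A → . A x g]
No further items can be added.

I₀ = { [A → . A x g], [A → . x D], [A → . x x], [A → .], [A' → . A] }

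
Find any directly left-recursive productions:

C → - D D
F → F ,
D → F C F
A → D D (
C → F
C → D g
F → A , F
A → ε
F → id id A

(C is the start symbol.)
Yes, F is left-recursive

Direct left recursion occurs when N → N α for some non-terminal N (the right-hand side begins with the left-hand side itself).

C → - D D: starts with '-'
F → F ,: LEFT RECURSIVE (starts with F)
D → F C F: starts with F
A → D D (: starts with D
C → F: starts with F
C → D g: starts with D
F → A , F: starts with A
A → ε: starts with ε
F → id id A: starts with id

The grammar has direct left recursion on: F.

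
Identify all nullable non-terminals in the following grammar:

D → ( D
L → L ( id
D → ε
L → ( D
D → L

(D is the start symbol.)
{ 'D' }

A non-terminal is nullable if it can derive ε (the empty string): either it has an ε-production, or it has a production whose right-hand side consists entirely of nullable non-terminals.

ε-productions: D → ε
So D is immediately nullable.
No further non-terminal can be added: every production for the remaining non-terminals contains a terminal or a non-nullable non-terminal.
Nullable = { 'D' }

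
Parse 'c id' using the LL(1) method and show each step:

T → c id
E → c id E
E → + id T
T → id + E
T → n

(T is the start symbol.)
Stack is shown with the top on the left.

Stack   Input   Action
----------------------
T $     c id $  output T → c id
c id $  c id $  match 'c'
id $    id $    match 'id'
$       $       accept

The string is accepted.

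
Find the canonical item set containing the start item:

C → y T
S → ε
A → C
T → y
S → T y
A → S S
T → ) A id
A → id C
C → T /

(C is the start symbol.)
{ [C → . T /], [C → . y T], [C' → . C], [T → . ) A id], [T → . y] }

First, augment the grammar with C' → C
I₀ = CLOSURE({ [C' → . C] }):
  [C' → . C] has the dot before C: add [C → . y T], [C → . T /]
  [C → . T /] has the dot before T: add [T → . y], [T → . ) A id]
No further items can be added.

I₀ = { [C → . T /], [C → . y T], [C' → . C], [T → . ) A id], [T → . y] }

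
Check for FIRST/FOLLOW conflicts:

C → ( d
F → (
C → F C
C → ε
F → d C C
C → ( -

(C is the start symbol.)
A FIRST/FOLLOW conflict occurs when a non-terminal N has a nullable alternative N → β (β ⇒* ε) and another alternative N → α with FIRST(α) ∩ FOLLOW(N) ≠ ∅: on such a lookahead the parser cannot decide between expanding α and letting N vanish via β.

Nullable non-terminals: C.
FIRST sets used below: FIRST(F) = { '(', 'd' }

C: nullable alternative(s) C → ε; FOLLOW(C) = { $, '(', 'd' }
  C → ( d: FIRST \ {ε} = { '(' } — overlaps FOLLOW(C) on { '(' }: CONFLICT
  C → F C: FIRST \ {ε} = { '(', 'd' } — overlaps FOLLOW(C) on { '(', 'd' }: CONFLICT
  C → ε: FIRST \ {ε} = { } — this is the only nullable alternative, skip
  C → ( -: FIRST \ {ε} = { '(' } — overlaps FOLLOW(C) on { '(' }: CONFLICT

F has no nullable alternative, so no FIRST/FOLLOW check is needed there.

So the grammar has 3 FIRST/FOLLOW conflicts (marked CONFLICT above).

Answer: Yes. C → '(' d with FOLLOW(C) on { '(' }; C → F C with FOLLOW(C) on { '(', 'd' }; C → '(' '-' with FOLLOW(C) on { '(' }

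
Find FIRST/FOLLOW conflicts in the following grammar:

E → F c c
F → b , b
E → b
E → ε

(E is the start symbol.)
Nullable non-terminals: E.
FIRST sets used below: FIRST(F) = { 'b' }

E: nullable alternative(s) E → ε; FOLLOW(E) = { $ }
  E → F c c: FIRST \ {ε} = { 'b' } — disjoint from FOLLOW(E)
  E → b: FIRST \ {ε} = { 'b' } — disjoint from FOLLOW(E)
  E → ε: FIRST \ {ε} = { } — this is the only nullable alternative, skip

F has no nullable alternative, so no FIRST/FOLLOW check is needed there.

No FIRST/FOLLOW conflicts found.

Answer: No FIRST/FOLLOW conflicts.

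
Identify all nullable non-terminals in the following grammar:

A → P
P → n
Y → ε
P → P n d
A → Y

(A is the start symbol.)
A non-terminal is nullable if it can derive ε (the empty string): either it has an ε-production, or it has a production whose right-hand side consists entirely of nullable non-terminals.

ε-productions: Y → ε
So Y is immediately nullable.
A → Y: every symbol on the right is nullable, so A is nullable too.
No further non-terminal can be added: every production for the remaining non-terminals contains a terminal or a non-nullable non-terminal.
Nullable = { 'A', 'Y' }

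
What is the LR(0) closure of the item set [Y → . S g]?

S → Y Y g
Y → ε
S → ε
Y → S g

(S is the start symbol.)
{ [S → . Y Y g], [S → .], [Y → . S g], [Y → .] }

Start with: [Y → . S g]
  [Y → . S g] has the dot before S: add [S → . Y Y g], [S → .]
  [S → . Y Y g] has the dot before Y: add [Y → .]
No further items can be added.

CLOSURE = { [S → . Y Y g], [S → .], [Y → . S g], [Y → .] }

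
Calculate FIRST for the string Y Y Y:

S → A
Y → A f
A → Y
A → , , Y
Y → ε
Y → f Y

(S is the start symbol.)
{ ',', 'f', ε }

FIRST sets of the non-terminals involved (from the grammar, by fixed-point iteration):
  FIRST(Y) = { ',', 'f', ε }

To compute FIRST(Y Y Y), process the symbols left to right:
Symbol Y is a non-terminal. Add FIRST(Y) \ {ε} = { ',', 'f' }
Y is nullable (ε ∈ FIRST(Y)), continue to the next symbol.
Symbol Y is a non-terminal. Add FIRST(Y) \ {ε} = { ',', 'f' }
Y is nullable (ε ∈ FIRST(Y)), continue to the next symbol.
Symbol Y is a non-terminal. Add FIRST(Y) \ {ε} = { ',', 'f' }
Y is nullable (ε ∈ FIRST(Y)), continue to the next symbol.
All symbols are nullable, so ε is in the result.
FIRST(Y Y Y) = { ',', 'f', ε }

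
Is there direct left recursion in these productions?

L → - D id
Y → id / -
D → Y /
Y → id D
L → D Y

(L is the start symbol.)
No direct left recursion

L → - D id: starts with '-'
Y → id / -: starts with id
D → Y /: starts with Y
Y → id D: starts with id
L → D Y: starts with D

No direct left recursion found.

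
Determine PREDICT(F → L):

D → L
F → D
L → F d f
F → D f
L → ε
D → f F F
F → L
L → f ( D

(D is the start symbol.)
PREDICT(F → L) = (FIRST(RHS) \ {ε}) ∪ (FOLLOW(F) if ε ∈ FIRST(RHS), i.e. RHS ⇒* ε)
FIRST(L) = { 'd', 'f', ε }
FIRST(L) = { 'd', 'f', ε }
ε ∈ FIRST(L) (the right-hand side is nullable), so add FOLLOW(F) = { $, 'd', 'f' }
PREDICT(F → L) = { $, 'd', 'f' }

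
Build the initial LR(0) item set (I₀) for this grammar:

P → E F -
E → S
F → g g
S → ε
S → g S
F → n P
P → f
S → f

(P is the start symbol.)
{ [E → . S], [P → . E F -], [P → . f], [P' → . P], [S → . f], [S → . g S], [S → .] }

First, augment the grammar with P' → P
I₀ = CLOSURE({ [P' → . P] }):
  [P' → . P] has the dot before P: add [P → . E F -], [P → . f]
  [P → . E F -] has the dot before E: add [E → . S]
  [E → . S] has the dot before S: add [S → .], [S → . g S], [S → . f]
No further items can be added.

I₀ = { [E → . S], [P → . E F -], [P → . f], [P' → . P], [S → . f], [S → . g S], [S → .] }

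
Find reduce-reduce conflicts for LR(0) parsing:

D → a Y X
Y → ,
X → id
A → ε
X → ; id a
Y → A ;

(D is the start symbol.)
No reduce-reduce conflicts

A reduce-reduce conflict occurs when an LR(0) state has two complete items [A → α .] and [B → β .] — both call for a reduction, and with no lookahead the parser cannot choose between them.

Augment with D' → D and build the canonical LR(0) collection (I0 = CLOSURE({[D' → . D]}), then GOTO on every symbol after a dot until no new states appear). It has 12 states:
  I0: { [D → . a Y X], [D' → . D] }  — shift
  I1: { [D' → D .] }  — accept
  I2: { [A → .], [D → a . Y X], [Y → . ,], [Y → . A ;] }  — shift, reduce
  I3: { [Y → , .] }  — reduce
  I4: { [Y → A . ;] }  — shift
  I5: { [D → a Y . X], [X → . ; id a], [X → . id] }  — shift
  I6: { [X → ; . id a] }  — shift
  I7: { [D → a Y X .] }  — reduce
  I8: { [X → id .] }  — reduce
  I9: { [X → ; id . a] }  — shift
  I10: { [X → ; id a .] }  — reduce
  I11: { [Y → A ; .] }  — reduce

No state contains more than one complete item.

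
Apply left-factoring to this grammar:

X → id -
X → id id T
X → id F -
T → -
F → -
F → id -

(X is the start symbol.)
X → id X'
X' → -
X' → id T
X' → F -
T → -
F → -
F → id -

Left-factoring transforms A → αβ₁ | αβ₂ into A → αA' and A' → β₁ | β₂
(α is the longest common prefix among the alternatives). Repeat until
no nonterminal has two alternatives with a common prefix.

Round 1: X has alternatives sharing prefix 'id'. Introduce X': X → id X'
  Add: X' → -
  Add: X' → id T
  Add: X' → F -

No remaining common prefixes — done.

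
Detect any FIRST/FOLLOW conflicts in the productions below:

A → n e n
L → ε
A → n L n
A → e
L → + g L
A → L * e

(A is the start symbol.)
No FIRST/FOLLOW conflicts.

A FIRST/FOLLOW conflict occurs when a non-terminal N has a nullable alternative N → β (β ⇒* ε) and another alternative N → α with FIRST(α) ∩ FOLLOW(N) ≠ ∅: on such a lookahead the parser cannot decide between expanding α and letting N vanish via β.

Nullable non-terminals: L.

L: nullable alternative(s) L → ε; FOLLOW(L) = { '*', 'n' }
  L → ε: FIRST \ {ε} = { } — this is the only nullable alternative, skip
  L → + g L: FIRST \ {ε} = { '+' } — disjoint from FOLLOW(L)

A has no nullable alternative, so no FIRST/FOLLOW check is needed there.

No FIRST/FOLLOW conflicts found.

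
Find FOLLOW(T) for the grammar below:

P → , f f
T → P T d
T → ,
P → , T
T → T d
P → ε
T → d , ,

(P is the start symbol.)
{ $, ',', 'd' }

In T → P T d: T is followed by d, add FIRST(d) \ {ε} = { 'd' }
In P → , T: T is at the end, add FOLLOW(P)
In T → T d: T is followed by d, add FIRST(d) \ {ε} = { 'd' }

The FOLLOW sets referred to above (computed the same way, to a fixed point):
  FOLLOW(P) = { $, ',', 'd' }

Taking the union: FOLLOW(T) = { $, ',', 'd' }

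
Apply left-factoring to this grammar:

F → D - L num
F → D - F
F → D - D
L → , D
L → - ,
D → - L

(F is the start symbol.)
Left-factoring transforms A → αβ₁ | αβ₂ into A → αA' and A' → β₁ | β₂
(α is the longest common prefix among the alternatives). Repeat until
no nonterminal has two alternatives with a common prefix.

Round 1: F has alternatives sharing prefix 'D -'. Introduce F': F → D - F'
  Add: F' → L num
  Add: F' → F
  Add: F' → D

No remaining common prefixes — done.

Resulting grammar:
F → D - F'
F' → L num
F' → F
F' → D
L → , D
L → - ,
D → - L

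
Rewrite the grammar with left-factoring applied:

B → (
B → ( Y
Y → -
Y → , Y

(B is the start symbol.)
B → ( B'
B' → ε
B' → Y
Y → -
Y → , Y

Left-factoring transforms A → αβ₁ | αβ₂ into A → αA' and A' → β₁ | β₂
(α is the longest common prefix among the alternatives). Repeat until
no nonterminal has two alternatives with a common prefix.

Round 1: B has alternatives sharing prefix '('. Introduce B': B → ( B'
  Add: B' → ε
  Add: B' → Y

No remaining common prefixes — done.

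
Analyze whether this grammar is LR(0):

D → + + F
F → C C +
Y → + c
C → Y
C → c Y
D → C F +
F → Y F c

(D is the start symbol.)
No. Shift-reduce conflict between [C → Y .] and [C → . c Y]

Augment with D' → D and build the canonical LR(0) collection (I0 = CLOSURE({[D' → . D]}), then GOTO on every symbol after a dot until no new states appear). It has 19 states:
  I0: { [C → . Y], [C → . c Y], [D → . + + F], [D → . C F +], [D' → . D], [Y → . + c] }  — shift
  I1: { [D → + . + F], [Y → + . c] }  — shift
  I2: { [C → . Y], [C → . c Y], [D → C . F +], [F → . C C +], [F → . Y F c], [Y → . + c] }  — shift
  I3: { [D' → D .] }  — accept
  I4: { [C → Y .] }  — reduce
  I5: { [C → c . Y], [Y → . + c] }  — shift
  I6: { [Y → + . c] }  — shift
  I7: { [C → c Y .] }  — reduce
  I8: { [Y → + c .] }  — reduce
  I9: { [C → . Y], [C → . c Y], [F → C . C +], [Y → . + c] }  — shift
  I10: { [D → C F . +] }  — shift
  I11: { [C → . Y], [C → . c Y], [C → Y .], [F → . C C +], [F → . Y F c], [F → Y . F c], [Y → . + c] }  — shift, reduce
  I12: { [F → Y F . c] }  — shift
  I13: { [F → Y F c .] }  — reduce
  I14: { [D → C F + .] }  — reduce
  I15: { [F → C C . +] }  — shift
  I16: { [F → C C + .] }  — reduce
  I17: { [C → . Y], [C → . c Y], [D → + + . F], [F → . C C +], [F → . Y F c], [Y → . + c] }  — shift
  I18: { [D → + + F .] }  — reduce

Conflict in state I11:
  Shift-reduce conflict between [C → Y .] and [C → . c Y]
So the grammar is NOT LR(0).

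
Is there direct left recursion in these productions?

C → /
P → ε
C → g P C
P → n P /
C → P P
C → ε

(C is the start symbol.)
C → /: starts with '/'
P → ε: starts with ε
C → g P C: starts with g
P → n P /: starts with n
C → P P: starts with P
C → ε: starts with ε

No direct left recursion found.

Answer: No direct left recursion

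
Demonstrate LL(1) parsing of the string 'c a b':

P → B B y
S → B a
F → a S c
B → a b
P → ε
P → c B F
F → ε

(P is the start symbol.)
LL(1) parsing maintains a stack (initially the start symbol over $) and the input. At each step: if the stack top is a terminal, match it against the current input token; if it is a non-terminal N, replace it with the RHS of M[N, lookahead] (the unique production whose predict set contains the lookahead).

Stack is shown with the top on the left.

Stack    Input    Action
------------------------
P $      c a b $  output P → c B F
c B F $  c a b $  match 'c'
B F $    a b $    output B → a b
a b F $  a b $    match 'a'
b F $    b $      match 'b'
F $      $        output F → ε
$        $        accept

The string is accepted.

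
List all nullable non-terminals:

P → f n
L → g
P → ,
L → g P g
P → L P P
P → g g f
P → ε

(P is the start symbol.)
{ 'P' }

ε-productions: P → ε
So P is immediately nullable.
No further non-terminal can be added: every production for the remaining non-terminals contains a terminal or a non-nullable non-terminal.
Nullable = { 'P' }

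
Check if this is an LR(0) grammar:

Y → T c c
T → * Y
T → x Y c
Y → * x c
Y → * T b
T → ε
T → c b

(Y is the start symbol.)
Augment with Y' → Y and build the canonical LR(0) collection (I0 = CLOSURE({[Y' → . Y]}), then GOTO on every symbol after a dot until no new states appear). It has 16 states:
  I0: { [T → . * Y], [T → . c b], [T → . x Y c], [T → .], [Y → . * T b], [Y → . * x c], [Y → . T c c], [Y' → . Y] }  — shift, reduce
  I1: { [T → * . Y], [T → . * Y], [T → . c b], [T → . x Y c], [T → .], [Y → * . T b], [Y → * . x c], [Y → . * T b], [Y → . * x c], [Y → . T c c] }  — shift, reduce
  I2: { [Y → T . c c] }  — shift
  I3: { [Y' → Y .] }  — accept
  I4: { [T → c . b] }  — shift
  I5: { [T → . * Y], [T → . c b], [T → . x Y c], [T → .], [T → x . Y c], [Y → . * T b], [Y → . * x c], [Y → . T c c] }  — shift, reduce
  I6: { [T → x Y . c] }  — shift
  I7: { [T → x Y c .] }  — reduce
  I8: { [T → c b .] }  — reduce
  I9: { [Y → T c . c] }  — shift
  I10: { [Y → T c c .] }  — reduce
  I11: { [Y → * T . b], [Y → T . c c] }  — shift
  I12: { [T → * Y .] }  — reduce
  I13: { [T → . * Y], [T → . c b], [T → . x Y c], [T → .], [T → x . Y c], [Y → * x . c], [Y → . * T b], [Y → . * x c], [Y → . T c c] }  — shift, reduce
  I14: { [T → c . b], [Y → * x c .] }  — shift, reduce
  I15: { [Y → * T b .] }  — reduce

Conflict in state I0:
  Shift-reduce conflict between [T → .] and [T → . * Y]
So the grammar is NOT LR(0).

Answer: No. Shift-reduce conflict between [T → .] and [T → . * Y]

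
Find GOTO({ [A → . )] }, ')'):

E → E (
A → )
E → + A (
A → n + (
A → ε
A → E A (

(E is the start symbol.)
GOTO(I, ')') = CLOSURE({ [A → αX.β] : [A → α.Xβ] ∈ I, X = ')' })

Items with dot before ')', with the dot advanced:
  [A → . )] → [A → ) .]
Closure adds nothing (no advanced item has the dot before a non-terminal).

GOTO = { [A → ) .] }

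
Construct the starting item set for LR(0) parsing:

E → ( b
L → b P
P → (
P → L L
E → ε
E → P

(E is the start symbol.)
First, augment the grammar with E' → E
I₀ = CLOSURE({ [E' → . E] }):
  [E' → . E] has the dot before E: add [E → . ( b], [E → .], [E → . P]
  [E → . P] has the dot before P: add [P → . (], [P → . L L]
  [P → . L L] has the dot before L: add [L → . b P]
No further items can be added.

I₀ = { [E → . ( b], [E → . P], [E → .], [E' → . E], [L → . b P], [P → . (], [P → . L L] }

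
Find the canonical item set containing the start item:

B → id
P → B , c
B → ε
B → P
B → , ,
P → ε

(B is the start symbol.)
First, augment the grammar with B' → B
I₀ = CLOSURE({ [B' → . B] }):
  [B' → . B] has the dot before B: add [B → . id], [B → .], [B → . P], [B → . , ,]
  [B → . P] has the dot before P: add [P → . B , c], [P → .]
No further items can be added.

I₀ = { [B → . , ,], [B → . P], [B → . id], [B → .], [B' → . B], [P → . B , c], [P → .] }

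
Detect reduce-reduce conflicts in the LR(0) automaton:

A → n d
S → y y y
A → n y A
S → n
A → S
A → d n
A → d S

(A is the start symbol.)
A reduce-reduce conflict occurs when an LR(0) state has two complete items [A → α .] and [B → β .] — both call for a reduction, and with no lookahead the parser cannot choose between them.

Augment with A' → A and build the canonical LR(0) collection (I0 = CLOSURE({[A' → . A]}), then GOTO on every symbol after a dot until no new states appear). It has 13 states:
  I0: { [A → . S], [A → . d S], [A → . d n], [A → . n d], [A → . n y A], [A' → . A], [S → . n], [S → . y y y] }  — shift
  I1: { [A' → A .] }  — accept
  I2: { [A → S .] }  — reduce
  I3: { [A → d . S], [A → d . n], [S → . n], [S → . y y y] }  — shift
  I4: { [A → n . d], [A → n . y A], [S → n .] }  — shift, reduce
  I5: { [S → y . y y] }  — shift
  I6: { [S → y y . y] }  — shift
  I7: { [S → y y y .] }  — reduce
  I8: { [A → n d .] }  — reduce
  I9: { [A → . S], [A → . d S], [A → . d n], [A → . n d], [A → . n y A], [A → n y . A], [S → . n], [S → . y y y] }  — shift
  I10: { [A → n y A .] }  — reduce
  I11: { [A → d S .] }  — reduce
  I12: { [A → d n .], [S → n .] }  — 2 reduces

I12 contains complete items [A → d n .], [S → n .] — reduce-reduce conflict.

Answer: Yes — I12: [A → d n .] vs [S → n .]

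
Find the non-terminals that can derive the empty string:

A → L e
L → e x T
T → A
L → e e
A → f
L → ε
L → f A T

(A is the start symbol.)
{ 'L' }

A non-terminal is nullable if it can derive ε (the empty string): either it has an ε-production, or it has a production whose right-hand side consists entirely of nullable non-terminals.

ε-productions: L → ε
So L is immediately nullable.
No further non-terminal can be added: every production for the remaining non-terminals contains a terminal or a non-nullable non-terminal.
Nullable = { 'L' }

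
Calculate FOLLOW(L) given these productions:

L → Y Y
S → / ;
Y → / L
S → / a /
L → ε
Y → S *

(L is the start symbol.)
{ $, '/' }

To compute FOLLOW(L), find every occurrence of L on a right-hand side N → α L β: add FIRST(β) \ {ε}, and if β is empty or nullable also add FOLLOW(N). Iterate to a fixed point.

L is the start symbol, so $ ∈ FOLLOW(L).
In Y → / L: L is at the end, add FOLLOW(Y)

The FOLLOW sets referred to above (computed the same way, to a fixed point):
  FOLLOW(Y) = { $, '/' }

Taking the union: FOLLOW(L) = { $, '/' }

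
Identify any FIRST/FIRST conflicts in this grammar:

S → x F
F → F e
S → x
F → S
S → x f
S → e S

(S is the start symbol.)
FIRST sets of the non-terminals at (or reachable through a nullable prefix from) the front of some alternative:
  FIRST(F) = { 'e', 'x' }
  FIRST(S) = { 'e', 'x' }

Productions for S:
  S → x F: FIRST = { 'x' }
  S → x: FIRST = { 'x' }
  S → x f: FIRST = { 'x' }
  S → e S: FIRST = { 'e' }
Productions for F:
  F → F e: FIRST = { 'e', 'x' }
  F → S: FIRST = { 'e', 'x' }

Conflict for S: S → x F and S → x
  Overlap: { 'x' }
Conflict for S: S → x F and S → x f
  Overlap: { 'x' }
Conflict for S: S → x and S → x f
  Overlap: { 'x' }
Conflict for F: F → F e and F → S
  Overlap: { 'e', 'x' }

Answer: Yes. S → x F / S → x on { 'x' }; S → x F / S → x f on { 'x' }; S → x / S → x f on { 'x' }; F → F e / F → S on { 'e', 'x' }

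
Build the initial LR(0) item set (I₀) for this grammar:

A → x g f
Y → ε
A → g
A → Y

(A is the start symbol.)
{ [A → . Y], [A → . g], [A → . x g f], [A' → . A], [Y → .] }

First, augment the grammar with A' → A
I₀ = CLOSURE({ [A' → . A] }):
  [A' → . A] has the dot before A: add [A → . x g f], [A → . g], [A → . Y]
  [A → . Y] has the dot before Y: add [Y → .]
No further items can be added.

I₀ = { [A → . Y], [A → . g], [A → . x g f], [A' → . A], [Y → .] }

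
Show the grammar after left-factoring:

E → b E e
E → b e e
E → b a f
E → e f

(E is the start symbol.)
Left-factoring transforms A → αβ₁ | αβ₂ into A → αA' and A' → β₁ | β₂
(α is the longest common prefix among the alternatives). Repeat until
no nonterminal has two alternatives with a common prefix.

Round 1: E has alternatives sharing prefix 'b'. Introduce E': E → b E'
  Add: E' → E e
  Add: E' → e e
  Add: E' → a f

No remaining common prefixes — done.

Resulting grammar:
E → b E'
E' → E e
E' → e e
E' → a f
E → e f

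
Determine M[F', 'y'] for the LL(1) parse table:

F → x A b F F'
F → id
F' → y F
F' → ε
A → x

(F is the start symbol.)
F' → y F, F' → ε

To find M[F', 'y'], we find productions for F' where 'y' is in the predict set (PREDICT(N → α) = (FIRST(α) \ {ε}) ∪ (FOLLOW(N) if α ⇒* ε)).

Relevant sets:
  FOLLOW(F') = { $, 'y' }

F' → y F: PREDICT = { 'y' }
  'y' is in predict set, so this production goes in M[F', 'y']
F' → ε: PREDICT = { $, 'y' }
  'y' is in predict set, so this production goes in M[F', 'y']

M[F', 'y'] = F' → y F, F' → ε  (a multiply-defined cell — the grammar is not LL(1))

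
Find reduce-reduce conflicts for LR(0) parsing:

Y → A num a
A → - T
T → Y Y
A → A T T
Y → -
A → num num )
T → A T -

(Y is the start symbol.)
Yes — I15: [T → A T - .] vs [Y → - .]

Augment with Y' → Y and build the canonical LR(0) collection (I0 = CLOSURE({[Y' → . Y]}), then GOTO on every symbol after a dot until no new states appear). It has 17 states:
  I0: { [A → . - T], [A → . A T T], [A → . num num )], [Y → . -], [Y → . A num a], [Y' → . Y] }  — shift
  I1: { [A → - . T], [A → . - T], [A → . A T T], [A → . num num )], [T → . A T -], [T → . Y Y], [Y → - .], [Y → . -], [Y → . A num a] }  — shift, reduce
  I2: { [A → . - T], [A → . A T T], [A → . num num )], [A → A . T T], [T → . A T -], [T → . Y Y], [Y → . -], [Y → . A num a], [Y → A . num a] }  — shift
  I3: { [Y' → Y .] }  — accept
  I4: { [A → num . num )] }  — shift
  I5: { [A → num num . )] }  — shift
  I6: { [A → num num ) .] }  — reduce
  I7: { [A → . - T], [A → . A T T], [A → . num num )], [A → A . T T], [T → . A T -], [T → . Y Y], [T → A . T -], [Y → . -], [Y → . A num a], [Y → A . num a] }  — shift
  I8: { [A → . - T], [A → . A T T], [A → . num num )], [A → A T . T], [T → . A T -], [T → . Y Y], [Y → . -], [Y → . A num a] }  — shift
  I9: { [A → . - T], [A → . A T T], [A → . num num )], [T → Y . Y], [Y → . -], [Y → . A num a] }  — shift
  I10: { [A → num . num )], [Y → A num . a] }  — shift
  I11: { [Y → A num a .] }  — reduce
  I12: { [T → Y Y .] }  — reduce
  I13: { [A → A T T .] }  — reduce
  I14: { [A → . - T], [A → . A T T], [A → . num num )], [A → A T . T], [T → . A T -], [T → . Y Y], [T → A T . -], [Y → . -], [Y → . A num a] }  — shift
  I15: { [A → - . T], [A → . - T], [A → . A T T], [A → . num num )], [T → . A T -], [T → . Y Y], [T → A T - .], [Y → - .], [Y → . -], [Y → . A num a] }  — shift, 2 reduces
  I16: { [A → - T .] }  — reduce

I15 contains complete items [T → A T - .], [Y → - .] — reduce-reduce conflict.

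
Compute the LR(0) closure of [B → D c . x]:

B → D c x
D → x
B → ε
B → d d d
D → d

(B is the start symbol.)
Start with: [B → D c . x]
The dot precedes the terminal x, so nothing is added.

CLOSURE = { [B → D c . x] }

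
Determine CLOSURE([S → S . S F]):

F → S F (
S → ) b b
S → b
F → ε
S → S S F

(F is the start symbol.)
{ [S → . ) b b], [S → . S S F], [S → . b], [S → S . S F] }

To compute CLOSURE, for each item [A → α.Bβ] where B is a non-terminal, add [B → .γ] for all productions B → γ; repeat for the newly added items until nothing changes.

Start with: [S → S . S F]
  [S → S . S F] has the dot before S: add [S → . ) b b], [S → . b], [S → . S S F]
No further items can be added.

CLOSURE = { [S → . ) b b], [S → . S S F], [S → . b], [S → S . S F] }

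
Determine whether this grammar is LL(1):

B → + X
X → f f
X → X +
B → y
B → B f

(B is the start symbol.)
A grammar is LL(1) if for each non-terminal N with multiple productions, the predict sets of those productions are pairwise disjoint, where PREDICT(N → α) = (FIRST(α) \ {ε}) ∪ (FOLLOW(N) if α ⇒* ε).

Relevant sets:
  FIRST(B) = { '+', 'y' }
  FIRST(X) = { 'f' }

For B:
  PREDICT(B → '+' X) = { '+' }
  PREDICT(B → y) = { 'y' }
  PREDICT(B → B f) = { '+', 'y' }
For X:
  PREDICT(X → f f) = { 'f' }
  PREDICT(X → X '+') = { 'f' }

Conflict found: Predict set conflict for B: { '+' }
The grammar is NOT LL(1).

Answer: No. Predict set conflict for B: { '+' }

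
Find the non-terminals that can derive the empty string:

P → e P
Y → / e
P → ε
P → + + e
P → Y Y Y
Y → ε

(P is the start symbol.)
{ 'P', 'Y' }

ε-productions: P → ε, Y → ε
So P, Y are immediately nullable.
Every non-terminal is now nullable.
Nullable = { 'P', 'Y' }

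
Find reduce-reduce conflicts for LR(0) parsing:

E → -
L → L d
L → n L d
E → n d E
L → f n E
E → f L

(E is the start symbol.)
A reduce-reduce conflict occurs when an LR(0) state has two complete items [A → α .] and [B → β .] — both call for a reduction, and with no lookahead the parser cannot choose between them.

Augment with E' → E and build the canonical LR(0) collection (I0 = CLOSURE({[E' → . E]}), then GOTO on every symbol after a dot until no new states appear). It has 15 states:
  I0: { [E → . -], [E → . f L], [E → . n d E], [E' → . E] }  — shift
  I1: { [E → - .] }  — reduce
  I2: { [E' → E .] }  — accept
  I3: { [E → f . L], [L → . L d], [L → . f n E], [L → . n L d] }  — shift
  I4: { [E → n . d E] }  — shift
  I5: { [E → . -], [E → . f L], [E → . n d E], [E → n d . E] }  — shift
  I6: { [E → n d E .] }  — reduce
  I7: { [E → f L .], [L → L . d] }  — shift, reduce
  I8: { [L → f . n E] }  — shift
  I9: { [L → . L d], [L → . f n E], [L → . n L d], [L → n . L d] }  — shift
  I10: { [L → L . d], [L → n L . d] }  — shift
  I11: { [L → L d .], [L → n L d .] }  — 2 reduces
  I12: { [E → . -], [E → . f L], [E → . n d E], [L → f n . E] }  — shift
  I13: { [L → f n E .] }  — reduce
  I14: { [L → L d .] }  — reduce

I11 contains complete items [L → L d .], [L → n L d .] — reduce-reduce conflict.

Answer: Yes — I11: [L → L d .] vs [L → n L d .]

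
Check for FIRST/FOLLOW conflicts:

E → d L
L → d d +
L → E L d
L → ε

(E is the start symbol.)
Nullable non-terminals: L.
FIRST sets used below: FIRST(E) = { 'd' }

L: nullable alternative(s) L → ε; FOLLOW(L) = { $, 'd' }
  L → d d +: FIRST \ {ε} = { 'd' } — overlaps FOLLOW(L) on { 'd' }: CONFLICT
  L → E L d: FIRST \ {ε} = { 'd' } — overlaps FOLLOW(L) on { 'd' }: CONFLICT
  L → ε: FIRST \ {ε} = { } — this is the only nullable alternative, skip

E has no nullable alternative, so no FIRST/FOLLOW check is needed there.

So the grammar has 2 FIRST/FOLLOW conflicts (marked CONFLICT above).

Answer: Yes. L → d d '+' with FOLLOW(L) on { 'd' }; L → E L d with FOLLOW(L) on { 'd' }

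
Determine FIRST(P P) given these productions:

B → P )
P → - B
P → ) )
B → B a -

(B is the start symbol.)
{ ')', '-' }

FIRST sets of the non-terminals involved (from the grammar, by fixed-point iteration):
  FIRST(P) = { ')', '-' }

To compute FIRST(P P), process the symbols left to right:
Symbol P is a non-terminal. Add FIRST(P) \ {ε} = { ')', '-' }
P is not nullable (ε ∉ FIRST(P)), so stop here.
FIRST(P P) = { ')', '-' }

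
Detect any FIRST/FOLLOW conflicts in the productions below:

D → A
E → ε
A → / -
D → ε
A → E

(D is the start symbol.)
A FIRST/FOLLOW conflict occurs when a non-terminal N has a nullable alternative N → β (β ⇒* ε) and another alternative N → α with FIRST(α) ∩ FOLLOW(N) ≠ ∅: on such a lookahead the parser cannot decide between expanding α and letting N vanish via β.

Nullable non-terminals: A, D, E.
FIRST sets used below: FIRST(E) = { ε }, FIRST(A) = { '/', ε }

A: nullable alternative(s) A → E; FOLLOW(A) = { $ }
  A → / -: FIRST \ {ε} = { '/' } — disjoint from FOLLOW(A)
  A → E: FIRST \ {ε} = { } — this is the only nullable alternative, skip

D: nullable alternative(s) D → A, D → ε; FOLLOW(D) = { $ }
  D → A: FIRST \ {ε} = { '/' } — disjoint from FOLLOW(D)
  D → ε: FIRST \ {ε} = { } — disjoint from FOLLOW(D)
E has a nullable alternative but only one production, so nothing to check.

No FIRST/FOLLOW conflicts found.

Answer: No FIRST/FOLLOW conflicts.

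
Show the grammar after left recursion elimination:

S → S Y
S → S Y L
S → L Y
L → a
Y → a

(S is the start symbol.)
S → L Y S'
S' → Y S'
S' → Y L S'
S' → ε
L → a
Y → a

S is directly left-recursive. The standard transformation for
  A → A α₁ | ... | A α_m | β₁ | ... | β_n
is
  A  → β₁ A' | ... | β_n A'
  A' → α₁ A' | ... | α_m A' | ε

S → L Y becomes S → L Y S'
S → S Y becomes S' → Y S'
S → S Y L becomes S' → Y L S'
Add S' → ε

Productions for other non-terminals are unchanged:
  L → a
  Y → a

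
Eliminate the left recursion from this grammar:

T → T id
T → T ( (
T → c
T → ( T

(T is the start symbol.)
T → c T'
T → ( T T'
T' → id T'
T' → ( ( T'
T' → ε

T is directly left-recursive. The standard transformation for
  A → A α₁ | ... | A α_m | β₁ | ... | β_n
is
  A  → β₁ A' | ... | β_n A'
  A' → α₁ A' | ... | α_m A' | ε

T → c becomes T → c T'
T → ( T becomes T → ( T T'
T → T id becomes T' → id T'
T → T ( ( becomes T' → ( ( T'
Add T' → ε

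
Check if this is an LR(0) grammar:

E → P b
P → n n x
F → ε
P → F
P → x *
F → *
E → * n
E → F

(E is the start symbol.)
No. Shift-reduce conflict between [F → .] and [E → . * n]

A grammar is LR(0) if no state in the canonical LR(0) collection has:
  - both a shift item (dot before a terminal) and a complete item (shift-reduce conflict), or
  - two or more complete items (reduce-reduce conflict; the accept item [E' → E .] counts as a complete item here).

Augment with E' → E and build the canonical LR(0) collection (I0 = CLOSURE({[E' → . E]}), then GOTO on every symbol after a dot until no new states appear). It has 12 states:
  I0: { [E → . * n], [E → . F], [E → . P b], [E' → . E], [F → . *], [F → .], [P → . F], [P → . n n x], [P → . x *] }  — shift, reduce
  I1: { [E → * . n], [F → * .] }  — shift, reduce
  I2: { [E' → E .] }  — accept
  I3: { [E → F .], [P → F .] }  — 2 reduces
  I4: { [E → P . b] }  — shift
  I5: { [P → n . n x] }  — shift
  I6: { [P → x . *] }  — shift
  I7: { [P → x * .] }  — reduce
  I8: { [P → n n . x] }  — shift
  I9: { [P → n n x .] }  — reduce
  I10: { [E → P b .] }  — reduce
  I11: { [E → * n .] }  — reduce

Conflict in state I0:
  Shift-reduce conflict between [F → .] and [E → . * n]
So the grammar is NOT LR(0).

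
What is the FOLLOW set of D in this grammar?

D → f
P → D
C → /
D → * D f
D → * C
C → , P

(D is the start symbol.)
To compute FOLLOW(D), find every occurrence of D on a right-hand side N → α D β: add FIRST(β) \ {ε}, and if β is empty or nullable also add FOLLOW(N). Iterate to a fixed point.

D is the start symbol, so $ ∈ FOLLOW(D).
In P → D: D is at the end, add FOLLOW(P)
In D → * D f: D is followed by f, add FIRST(f) \ {ε} = { 'f' }

The FOLLOW sets referred to above (computed the same way, to a fixed point):
  FOLLOW(P) = { $, 'f' }

Taking the union: FOLLOW(D) = { $, 'f' }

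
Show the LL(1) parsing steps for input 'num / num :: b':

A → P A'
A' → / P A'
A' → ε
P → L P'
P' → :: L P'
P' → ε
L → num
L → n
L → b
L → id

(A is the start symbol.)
Stack is shown with the top on the left.

Stack         Input             Action
--------------------------------------
A $           num / num :: b $  output A → P A'
P A' $        num / num :: b $  output P → L P'
L P' A' $     num / num :: b $  output L → num
num P' A' $   num / num :: b $  match 'num'
P' A' $       / num :: b $      output P' → ε
A' $          / num :: b $      output A' → / P A'
/ P A' $      / num :: b $      match '/'
P A' $        num :: b $        output P → L P'
L P' A' $     num :: b $        output L → num
num P' A' $   num :: b $        match 'num'
P' A' $       :: b $            output P' → :: L P'
:: L P' A' $  :: b $            match '::'
L P' A' $     b $               output L → b
b P' A' $     b $               match 'b'
P' A' $       $                 output P' → ε
A' $          $                 output A' → ε
$             $                 accept

The string is accepted.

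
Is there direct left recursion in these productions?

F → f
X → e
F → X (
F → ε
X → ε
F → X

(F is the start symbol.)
Direct left recursion occurs when N → N α for some non-terminal N (the right-hand side begins with the left-hand side itself).

F → f: starts with f
X → e: starts with e
F → X (: starts with X
F → ε: starts with ε
X → ε: starts with ε
F → X: starts with X

No direct left recursion found.

Answer: No direct left recursion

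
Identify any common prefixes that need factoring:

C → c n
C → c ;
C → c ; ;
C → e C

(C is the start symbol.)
Left-factoring is needed when two productions for the same non-terminal
share a common prefix on the right-hand side.

Productions for C:
  C → c n
  C → c ;
  C → c ; ;
  C → e C

Found common prefix 'c' in productions for C

Answer: Yes, C has productions with common prefix 'c'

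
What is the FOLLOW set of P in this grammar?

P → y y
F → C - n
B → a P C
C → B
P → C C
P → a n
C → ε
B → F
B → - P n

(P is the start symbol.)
To compute FOLLOW(P), find every occurrence of P on a right-hand side N → α P β: add FIRST(β) \ {ε}, and if β is empty or nullable also add FOLLOW(N). Iterate to a fixed point.

P is the start symbol, so $ ∈ FOLLOW(P).
In B → a P C: P is followed by C, add FIRST(C) \ {ε} = { '-', 'a' }
  C is nullable, so also add FOLLOW(B)
In B → - P n: P is followed by n, add FIRST(n) \ {ε} = { 'n' }

The FOLLOW sets referred to above (computed the same way, to a fixed point):
  FOLLOW(B) = { $, '-', 'a', 'n' }

Taking the union: FOLLOW(P) = { $, '-', 'a', 'n' }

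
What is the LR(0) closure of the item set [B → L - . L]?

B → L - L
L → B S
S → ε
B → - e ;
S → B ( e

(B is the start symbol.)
{ [B → . - e ;], [B → . L - L], [B → L - . L], [L → . B S] }

To compute CLOSURE, for each item [A → α.Bβ] where B is a non-terminal, add [B → .γ] for all productions B → γ; repeat for the newly added items until nothing changes.

Start with: [B → L - . L]
  [B → L - . L] has the dot before L: add [L → . B S]
  [L → . B S] has the dot before B: add [B → . L - L], [B → . - e ;]
No further items can be added.

CLOSURE = { [B → . - e ;], [B → . L - L], [B → L - . L], [L → . B S] }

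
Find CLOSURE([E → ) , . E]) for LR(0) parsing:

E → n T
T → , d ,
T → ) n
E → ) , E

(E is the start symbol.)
To compute CLOSURE, for each item [A → α.Bβ] where B is a non-terminal, add [B → .γ] for all productions B → γ; repeat for the newly added items until nothing changes.

Start with: [E → ) , . E]
  [E → ) , . E] has the dot before E: add [E → . n T], [E → . ) , E]
No further items can be added.

CLOSURE = { [E → ) , . E], [E → . ) , E], [E → . n T] }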